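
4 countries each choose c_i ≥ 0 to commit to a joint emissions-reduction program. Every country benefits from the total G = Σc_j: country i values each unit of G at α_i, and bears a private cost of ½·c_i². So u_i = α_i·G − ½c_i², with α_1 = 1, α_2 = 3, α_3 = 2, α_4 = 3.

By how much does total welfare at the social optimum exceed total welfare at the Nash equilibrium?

92.5

Country i's FOC: ∂u_i/∂c_i = α_i − c_i = 0, so c_i* = α_i.
NE contributions = (1, 3, 2, 3); G = 9.
W^NE = (Σα)·G − ½Σα_i² = 9² − ½·23 = 69.5.
Planner sets c_i = Σα_j = 9 for every i, so G^SO = 4·9 = 36.
W^SO = (Σα)·G^SO − ½·4·(Σα)² = (4/2)·9² = 162.
Deadweight loss = W^SO − W^NE = 92.5.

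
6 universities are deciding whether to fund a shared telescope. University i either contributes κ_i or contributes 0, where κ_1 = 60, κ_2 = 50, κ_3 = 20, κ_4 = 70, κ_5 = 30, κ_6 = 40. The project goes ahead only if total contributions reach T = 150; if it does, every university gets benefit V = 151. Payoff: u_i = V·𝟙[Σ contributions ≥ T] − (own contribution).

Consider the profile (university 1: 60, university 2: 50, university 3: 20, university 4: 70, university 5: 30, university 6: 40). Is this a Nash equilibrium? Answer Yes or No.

Total = 270 ≥ 150: provided.
University 1 (pledges 60, payoff 91): dropping to 0 → total 210, payoff 151. Profitable deviation.

No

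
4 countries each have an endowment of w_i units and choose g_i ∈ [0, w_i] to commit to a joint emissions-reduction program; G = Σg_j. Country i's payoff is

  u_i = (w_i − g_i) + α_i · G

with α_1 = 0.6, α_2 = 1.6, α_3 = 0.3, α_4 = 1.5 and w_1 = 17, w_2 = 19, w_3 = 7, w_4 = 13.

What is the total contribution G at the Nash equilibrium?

∂u_i/∂g_i = α_i − 1, so country i contributes w_i if α_i > 1, else 0.
α_i > 1 for i ∈ {2, 4}; NE contributions (0, 19, 0, 13), G = 32.

32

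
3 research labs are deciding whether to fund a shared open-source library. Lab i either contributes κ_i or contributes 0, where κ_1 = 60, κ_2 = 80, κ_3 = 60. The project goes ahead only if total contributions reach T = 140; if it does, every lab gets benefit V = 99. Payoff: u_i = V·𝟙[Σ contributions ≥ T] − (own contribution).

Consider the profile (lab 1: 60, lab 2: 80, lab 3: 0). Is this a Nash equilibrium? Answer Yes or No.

Total = 140 ≥ 140: provided.
Lab 1 (pledges 60, payoff 39): dropping to 0 → total 80, payoff 0. No gain.
Lab 2 (pledges 80, payoff 19): dropping to 0 → total 60, payoff 0. No gain.
Lab 3 (pledges 0, payoff 99): pledging 60 → total 200, payoff 39. No gain.

Yes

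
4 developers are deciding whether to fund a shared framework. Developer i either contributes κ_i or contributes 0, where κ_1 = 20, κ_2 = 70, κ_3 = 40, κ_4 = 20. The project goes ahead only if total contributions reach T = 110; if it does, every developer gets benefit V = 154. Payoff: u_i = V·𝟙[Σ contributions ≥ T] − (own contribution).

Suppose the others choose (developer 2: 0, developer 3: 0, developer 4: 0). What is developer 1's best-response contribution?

0

Others' total = 0. Even contributing 20 gives 20 < 110: no benefit either way.
Best response: 0.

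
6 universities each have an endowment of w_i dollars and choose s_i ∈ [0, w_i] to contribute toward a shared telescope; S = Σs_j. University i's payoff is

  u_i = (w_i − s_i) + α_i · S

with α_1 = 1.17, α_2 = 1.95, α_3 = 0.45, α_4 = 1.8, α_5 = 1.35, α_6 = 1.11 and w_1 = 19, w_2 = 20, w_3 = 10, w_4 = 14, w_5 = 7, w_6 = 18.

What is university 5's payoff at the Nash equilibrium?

105.3

∂u_i/∂s_i = α_i − 1, so university i contributes w_i if α_i > 1, else 0.
α_i > 1 for i ∈ {1, 2, 4, 5, 6}; NE contributions (19, 20, 0, 14, 7, 18), S = 78.
u_5 = (7 − 7) + 1.35·78 = 105.3.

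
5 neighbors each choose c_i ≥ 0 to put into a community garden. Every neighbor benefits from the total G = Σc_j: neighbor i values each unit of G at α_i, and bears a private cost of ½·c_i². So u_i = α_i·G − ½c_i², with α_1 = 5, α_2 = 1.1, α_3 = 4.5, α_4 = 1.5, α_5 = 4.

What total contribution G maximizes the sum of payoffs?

80.5

Planner FOC: ∂(Σu_j)/∂c_i = (Σα_j) − c_i = 0, so c_i^SO = Σα_j = 16.1 for every i; G^SO = 80.5.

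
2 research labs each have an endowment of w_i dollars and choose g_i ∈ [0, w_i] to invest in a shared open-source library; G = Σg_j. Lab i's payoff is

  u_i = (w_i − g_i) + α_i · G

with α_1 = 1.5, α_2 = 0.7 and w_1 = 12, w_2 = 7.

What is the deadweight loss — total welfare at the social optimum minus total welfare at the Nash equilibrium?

∂u_i/∂g_i = α_i − 1, so lab i contributes w_i if α_i > 1, else 0.
α_i > 1 for i ∈ {1}; NE contributions (12, 0), G = 12.
W^NE = Σw_i − G^NE + (Σα_i)·G^NE = 19 + 1.2·12 = 33.4.
Planner: ∂(Σu_j)/∂g_i = Σα_j − 1 = 1.2 > 0, so everyone contributes w_i; G^SO = 19, W^SO = 19 + 1.2·19 = 41.8.
Deadweight loss = 8.4.

8.4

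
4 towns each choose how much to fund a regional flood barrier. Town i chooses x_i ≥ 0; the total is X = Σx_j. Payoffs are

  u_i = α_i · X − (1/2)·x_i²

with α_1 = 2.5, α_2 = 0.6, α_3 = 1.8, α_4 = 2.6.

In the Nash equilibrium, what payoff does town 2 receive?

Town i's FOC: ∂u_i/∂x_i = α_i − x_i = 0, so x_i* = α_i.
NE contributions = (2.5, 0.6, 1.8, 2.6); X = 7.5.
u_2 = α_2·X − ½·(x_2)² = 0.6·7.5 − ½·0.6² = 4.32.

4.32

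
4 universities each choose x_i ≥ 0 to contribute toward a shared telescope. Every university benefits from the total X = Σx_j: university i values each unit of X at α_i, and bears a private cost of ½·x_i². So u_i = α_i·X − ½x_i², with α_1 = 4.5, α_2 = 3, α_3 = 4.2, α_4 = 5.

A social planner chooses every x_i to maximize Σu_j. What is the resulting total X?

66.8

Planner FOC: ∂(Σu_j)/∂x_i = (Σα_j) − x_i = 0, so x_i^SO = Σα_j = 16.7 for every i; X^SO = 66.8.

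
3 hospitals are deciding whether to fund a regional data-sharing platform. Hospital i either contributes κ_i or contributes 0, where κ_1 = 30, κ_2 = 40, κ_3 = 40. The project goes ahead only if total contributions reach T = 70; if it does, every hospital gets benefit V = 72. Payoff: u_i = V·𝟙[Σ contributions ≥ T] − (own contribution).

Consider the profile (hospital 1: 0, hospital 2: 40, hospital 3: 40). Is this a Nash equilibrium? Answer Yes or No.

Yes

Total = 80 ≥ 70: provided.
Hospital 1 (pledges 0, payoff 72): pledging 30 → total 110, payoff 42. No gain.
Hospital 2 (pledges 40, payoff 32): dropping to 0 → total 40, payoff 0. No gain.
Hospital 3 (pledges 40, payoff 32): dropping to 0 → total 40, payoff 0. No gain.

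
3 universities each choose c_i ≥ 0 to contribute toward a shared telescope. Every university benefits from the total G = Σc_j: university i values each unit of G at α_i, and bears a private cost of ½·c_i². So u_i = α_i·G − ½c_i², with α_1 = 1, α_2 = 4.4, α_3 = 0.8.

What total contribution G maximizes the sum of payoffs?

Planner FOC: ∂(Σu_j)/∂c_i = (Σα_j) − c_i = 0, so c_i^SO = Σα_j = 6.2 for every i; G^SO = 18.6.

18.6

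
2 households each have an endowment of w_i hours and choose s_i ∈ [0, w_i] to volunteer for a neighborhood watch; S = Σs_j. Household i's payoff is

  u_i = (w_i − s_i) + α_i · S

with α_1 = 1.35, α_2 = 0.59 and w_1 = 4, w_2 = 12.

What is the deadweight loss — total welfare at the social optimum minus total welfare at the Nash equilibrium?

11.28

∂u_i/∂s_i = α_i − 1, so household i contributes w_i if α_i > 1, else 0.
α_i > 1 for i ∈ {1}; NE contributions (4, 0), S = 4.
W^NE = Σw_i − S^NE + (Σα_i)·S^NE = 16 + 0.94·4 = 19.76.
Planner: ∂(Σu_j)/∂s_i = Σα_j − 1 = 0.94 > 0, so everyone contributes w_i; S^SO = 16, W^SO = 16 + 0.94·16 = 31.04.
Deadweight loss = 11.28.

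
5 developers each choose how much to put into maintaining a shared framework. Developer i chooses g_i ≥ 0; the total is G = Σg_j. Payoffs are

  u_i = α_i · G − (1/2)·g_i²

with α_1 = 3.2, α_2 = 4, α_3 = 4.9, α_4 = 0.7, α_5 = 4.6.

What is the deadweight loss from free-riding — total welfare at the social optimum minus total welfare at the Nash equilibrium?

490.09

Developer i's FOC: ∂u_i/∂g_i = α_i − g_i = 0, so g_i* = α_i.
NE contributions = (3.2, 4, 4.9, 0.7, 4.6); G = 17.4.
W^NE = (Σα)·G − ½Σα_i² = 17.4² − ½·71.9 = 266.81.
Planner sets g_i = Σα_j = 17.4 for every i, so G^SO = 5·17.4 = 87.
W^SO = (Σα)·G^SO − ½·5·(Σα)² = (5/2)·17.4² = 756.9.
Deadweight loss = W^SO − W^NE = 490.09.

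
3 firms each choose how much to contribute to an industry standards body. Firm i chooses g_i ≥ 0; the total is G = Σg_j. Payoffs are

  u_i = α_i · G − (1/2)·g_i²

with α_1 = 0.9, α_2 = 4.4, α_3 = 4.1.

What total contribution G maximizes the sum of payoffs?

Planner FOC: ∂(Σu_j)/∂g_i = (Σα_j) − g_i = 0, so g_i^SO = Σα_j = 9.4 for every i; G^SO = 28.2.

28.2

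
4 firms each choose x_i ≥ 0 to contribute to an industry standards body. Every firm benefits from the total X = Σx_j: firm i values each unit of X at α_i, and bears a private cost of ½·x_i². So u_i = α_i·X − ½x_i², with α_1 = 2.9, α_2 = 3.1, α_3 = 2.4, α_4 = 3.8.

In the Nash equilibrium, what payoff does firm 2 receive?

Firm i's FOC: ∂u_i/∂x_i = α_i − x_i = 0, so x_i* = α_i.
NE contributions = (2.9, 3.1, 2.4, 3.8); X = 12.2.
u_2 = α_2·X − ½·(x_2)² = 3.1·12.2 − ½·3.1² = 33.015.

33.015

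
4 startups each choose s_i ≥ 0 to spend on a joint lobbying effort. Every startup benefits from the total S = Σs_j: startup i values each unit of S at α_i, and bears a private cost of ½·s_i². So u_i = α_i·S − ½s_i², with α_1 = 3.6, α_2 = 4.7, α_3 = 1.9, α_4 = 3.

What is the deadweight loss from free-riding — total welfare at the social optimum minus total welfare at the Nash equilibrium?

Startup i's FOC: ∂u_i/∂s_i = α_i − s_i = 0, so s_i* = α_i.
NE contributions = (3.6, 4.7, 1.9, 3); S = 13.2.
W^NE = (Σα)·S − ½Σα_i² = 13.2² − ½·47.66 = 150.41.
Planner sets s_i = Σα_j = 13.2 for every i, so S^SO = 4·13.2 = 52.8.
W^SO = (Σα)·S^SO − ½·4·(Σα)² = (4/2)·13.2² = 348.48.
Deadweight loss = W^SO − W^NE = 198.07.

198.07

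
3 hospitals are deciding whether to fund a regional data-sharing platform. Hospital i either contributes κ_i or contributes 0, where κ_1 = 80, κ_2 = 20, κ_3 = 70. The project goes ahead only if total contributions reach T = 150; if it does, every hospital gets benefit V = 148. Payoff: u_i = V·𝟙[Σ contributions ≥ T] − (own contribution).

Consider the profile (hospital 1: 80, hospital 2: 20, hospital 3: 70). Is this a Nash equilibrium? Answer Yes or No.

Total = 170 ≥ 150: provided.
Hospital 1 (pledges 80, payoff 68): dropping to 0 → total 90, payoff 0. No gain.
Hospital 2 (pledges 20, payoff 128): dropping to 0 → total 150, payoff 148. Profitable deviation.

No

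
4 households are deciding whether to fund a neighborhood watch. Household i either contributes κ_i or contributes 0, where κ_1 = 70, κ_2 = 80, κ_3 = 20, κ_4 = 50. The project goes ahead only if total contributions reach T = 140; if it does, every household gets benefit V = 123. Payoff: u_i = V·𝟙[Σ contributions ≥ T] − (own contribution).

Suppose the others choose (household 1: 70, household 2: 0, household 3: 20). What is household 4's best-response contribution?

Others' total = 90. Contributing 50 brings total to 140 ≥ 140: gain V − κ_4 = 73.
Best response: 50.

50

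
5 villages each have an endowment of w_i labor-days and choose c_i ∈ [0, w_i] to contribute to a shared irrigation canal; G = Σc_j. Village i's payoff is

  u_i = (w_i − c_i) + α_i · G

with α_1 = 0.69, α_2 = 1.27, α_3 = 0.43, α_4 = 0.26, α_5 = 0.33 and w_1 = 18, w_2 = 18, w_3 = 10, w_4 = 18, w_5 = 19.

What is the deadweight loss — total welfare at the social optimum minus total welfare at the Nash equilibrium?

128.7

∂u_i/∂c_i = α_i − 1, so village i contributes w_i if α_i > 1, else 0.
α_i > 1 for i ∈ {2}; NE contributions (0, 18, 0, 0, 0), G = 18.
W^NE = Σw_i − G^NE + (Σα_i)·G^NE = 83 + 1.98·18 = 118.64.
Planner: ∂(Σu_j)/∂c_i = Σα_j − 1 = 1.98 > 0, so everyone contributes w_i; G^SO = 83, W^SO = 83 + 1.98·83 = 247.34.
Deadweight loss = 128.7.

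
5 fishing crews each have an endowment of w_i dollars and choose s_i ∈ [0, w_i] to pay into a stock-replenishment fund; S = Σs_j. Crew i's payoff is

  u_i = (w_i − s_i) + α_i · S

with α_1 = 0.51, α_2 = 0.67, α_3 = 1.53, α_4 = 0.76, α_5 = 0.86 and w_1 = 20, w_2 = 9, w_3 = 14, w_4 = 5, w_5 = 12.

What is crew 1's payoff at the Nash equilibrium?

27.14

∂u_i/∂s_i = α_i − 1, so crew i contributes w_i if α_i > 1, else 0.
α_i > 1 for i ∈ {3}; NE contributions (0, 0, 14, 0, 0), S = 14.
u_1 = (20 − 0) + 0.51·14 = 27.14.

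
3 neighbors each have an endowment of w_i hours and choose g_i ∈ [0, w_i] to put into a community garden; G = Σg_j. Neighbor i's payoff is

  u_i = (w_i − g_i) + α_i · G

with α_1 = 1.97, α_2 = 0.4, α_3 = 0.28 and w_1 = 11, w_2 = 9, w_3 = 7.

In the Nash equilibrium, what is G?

∂u_i/∂g_i = α_i − 1, so neighbor i contributes w_i if α_i > 1, else 0.
α_i > 1 for i ∈ {1}; NE contributions (11, 0, 0), G = 11.

11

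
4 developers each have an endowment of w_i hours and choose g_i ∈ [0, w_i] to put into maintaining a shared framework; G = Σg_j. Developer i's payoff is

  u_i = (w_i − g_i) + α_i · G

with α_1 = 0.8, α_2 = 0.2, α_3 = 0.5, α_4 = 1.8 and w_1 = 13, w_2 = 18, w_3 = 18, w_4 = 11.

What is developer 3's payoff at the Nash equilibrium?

∂u_i/∂g_i = α_i − 1, so developer i contributes w_i if α_i > 1, else 0.
α_i > 1 for i ∈ {4}; NE contributions (0, 0, 0, 11), G = 11.
u_3 = (18 − 0) + 0.5·11 = 23.5.

23.5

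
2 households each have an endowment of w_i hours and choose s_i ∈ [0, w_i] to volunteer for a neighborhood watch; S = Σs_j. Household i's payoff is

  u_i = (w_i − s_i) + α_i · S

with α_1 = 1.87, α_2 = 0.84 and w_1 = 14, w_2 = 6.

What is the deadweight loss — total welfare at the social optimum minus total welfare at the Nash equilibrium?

∂u_i/∂s_i = α_i − 1, so household i contributes w_i if α_i > 1, else 0.
α_i > 1 for i ∈ {1}; NE contributions (14, 0), S = 14.
W^NE = Σw_i − S^NE + (Σα_i)·S^NE = 20 + 1.71·14 = 43.94.
Planner: ∂(Σu_j)/∂s_i = Σα_j − 1 = 1.71 > 0, so everyone contributes w_i; S^SO = 20, W^SO = 20 + 1.71·20 = 54.2.
Deadweight loss = 10.26.

10.26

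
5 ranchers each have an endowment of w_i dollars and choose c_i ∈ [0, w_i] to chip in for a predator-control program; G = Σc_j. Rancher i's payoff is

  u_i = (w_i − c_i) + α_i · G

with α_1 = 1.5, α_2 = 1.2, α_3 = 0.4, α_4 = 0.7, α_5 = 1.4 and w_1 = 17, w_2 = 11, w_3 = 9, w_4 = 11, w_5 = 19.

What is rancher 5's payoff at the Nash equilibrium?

65.8

∂u_i/∂c_i = α_i − 1, so rancher i contributes w_i if α_i > 1, else 0.
α_i > 1 for i ∈ {1, 2, 5}; NE contributions (17, 11, 0, 0, 19), G = 47.
u_5 = (19 − 19) + 1.4·47 = 65.8.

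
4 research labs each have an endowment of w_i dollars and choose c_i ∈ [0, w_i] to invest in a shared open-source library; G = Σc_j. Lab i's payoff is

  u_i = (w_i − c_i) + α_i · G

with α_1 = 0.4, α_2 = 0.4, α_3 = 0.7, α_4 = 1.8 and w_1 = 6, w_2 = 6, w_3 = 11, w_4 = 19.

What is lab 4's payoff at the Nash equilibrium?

34.2

∂u_i/∂c_i = α_i − 1, so lab i contributes w_i if α_i > 1, else 0.
α_i > 1 for i ∈ {4}; NE contributions (0, 0, 0, 19), G = 19.
u_4 = (19 − 19) + 1.8·19 = 34.2.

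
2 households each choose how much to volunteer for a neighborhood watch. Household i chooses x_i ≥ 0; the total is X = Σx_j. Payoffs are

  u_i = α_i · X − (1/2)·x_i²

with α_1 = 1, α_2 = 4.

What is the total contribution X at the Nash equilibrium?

Household i's FOC: ∂u_i/∂x_i = α_i − x_i = 0, so x_i* = α_i.
NE contributions = (1, 4); X = 5.

5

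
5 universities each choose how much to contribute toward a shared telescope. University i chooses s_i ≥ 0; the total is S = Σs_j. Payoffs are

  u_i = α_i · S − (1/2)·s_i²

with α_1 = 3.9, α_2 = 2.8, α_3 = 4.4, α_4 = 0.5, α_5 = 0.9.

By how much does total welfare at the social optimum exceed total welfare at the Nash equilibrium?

256.11

University i's FOC: ∂u_i/∂s_i = α_i − s_i = 0, so s_i* = α_i.
NE contributions = (3.9, 2.8, 4.4, 0.5, 0.9); S = 12.5.
W^NE = (Σα)·S − ½Σα_i² = 12.5² − ½·43.47 = 134.515.
Planner sets s_i = Σα_j = 12.5 for every i, so S^SO = 5·12.5 = 62.5.
W^SO = (Σα)·S^SO − ½·5·(Σα)² = (5/2)·12.5² = 390.625.
Deadweight loss = W^SO − W^NE = 256.11.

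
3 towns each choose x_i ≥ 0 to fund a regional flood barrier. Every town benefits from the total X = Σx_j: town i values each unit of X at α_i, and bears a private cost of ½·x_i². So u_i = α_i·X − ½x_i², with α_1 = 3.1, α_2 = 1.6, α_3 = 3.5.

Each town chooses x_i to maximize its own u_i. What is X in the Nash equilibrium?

8.2

Town i's FOC: ∂u_i/∂x_i = α_i − x_i = 0, so x_i* = α_i.
NE contributions = (3.1, 1.6, 3.5); X = 8.2.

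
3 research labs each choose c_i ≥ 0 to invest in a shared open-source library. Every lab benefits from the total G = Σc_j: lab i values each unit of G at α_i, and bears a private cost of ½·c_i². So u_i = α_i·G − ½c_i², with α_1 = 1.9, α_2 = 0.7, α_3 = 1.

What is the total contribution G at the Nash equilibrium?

3.6

Lab i's FOC: ∂u_i/∂c_i = α_i − c_i = 0, so c_i* = α_i.
NE contributions = (1.9, 0.7, 1); G = 3.6.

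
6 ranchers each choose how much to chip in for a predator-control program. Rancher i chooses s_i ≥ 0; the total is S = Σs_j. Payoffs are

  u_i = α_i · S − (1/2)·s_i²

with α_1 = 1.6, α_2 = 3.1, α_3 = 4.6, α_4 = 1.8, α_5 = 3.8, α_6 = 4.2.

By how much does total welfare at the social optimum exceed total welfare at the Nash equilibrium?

Rancher i's FOC: ∂u_i/∂s_i = α_i − s_i = 0, so s_i* = α_i.
NE contributions = (1.6, 3.1, 4.6, 1.8, 3.8, 4.2); S = 19.1.
W^NE = (Σα)·S − ½Σα_i² = 19.1² − ½·68.65 = 330.485.
Planner sets s_i = Σα_j = 19.1 for every i, so S^SO = 6·19.1 = 114.6.
W^SO = (Σα)·S^SO − ½·6·(Σα)² = (6/2)·19.1² = 1094.43.
Deadweight loss = W^SO − W^NE = 763.945.

763.945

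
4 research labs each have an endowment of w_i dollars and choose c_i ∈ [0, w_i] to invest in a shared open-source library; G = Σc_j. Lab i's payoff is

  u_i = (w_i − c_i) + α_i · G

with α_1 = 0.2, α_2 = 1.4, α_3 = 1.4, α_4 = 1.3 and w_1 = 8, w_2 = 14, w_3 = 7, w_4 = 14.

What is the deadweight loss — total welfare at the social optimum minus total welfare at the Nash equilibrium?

∂u_i/∂c_i = α_i − 1, so lab i contributes w_i if α_i > 1, else 0.
α_i > 1 for i ∈ {2, 3, 4}; NE contributions (0, 14, 7, 14), G = 35.
W^NE = Σw_i − G^NE + (Σα_i)·G^NE = 43 + 3.3·35 = 158.5.
Planner: ∂(Σu_j)/∂c_i = Σα_j − 1 = 3.3 > 0, so everyone contributes w_i; G^SO = 43, W^SO = 43 + 3.3·43 = 184.9.
Deadweight loss = 26.4.

26.4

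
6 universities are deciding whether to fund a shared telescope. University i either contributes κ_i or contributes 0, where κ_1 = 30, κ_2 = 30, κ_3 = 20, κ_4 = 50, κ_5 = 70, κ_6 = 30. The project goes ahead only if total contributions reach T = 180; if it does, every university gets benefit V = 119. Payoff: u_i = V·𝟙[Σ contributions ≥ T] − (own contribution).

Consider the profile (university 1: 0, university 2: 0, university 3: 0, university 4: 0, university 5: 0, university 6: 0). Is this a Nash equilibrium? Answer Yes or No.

Yes

Total = 0 < 180: not provided.
University 1 (pledges 0, payoff 0): pledging 30 → total 30, payoff -30. No gain.
University 2 (pledges 0, payoff 0): pledging 30 → total 30, payoff -30. No gain.
University 3 (pledges 0, payoff 0): pledging 20 → total 20, payoff -20. No gain.
University 4 (pledges 0, payoff 0): pledging 50 → total 50, payoff -50. No gain.
University 5 (pledges 0, payoff 0): pledging 70 → total 70, payoff -70. No gain.
University 6 (pledges 0, payoff 0): pledging 30 → total 30, payoff -30. No gain.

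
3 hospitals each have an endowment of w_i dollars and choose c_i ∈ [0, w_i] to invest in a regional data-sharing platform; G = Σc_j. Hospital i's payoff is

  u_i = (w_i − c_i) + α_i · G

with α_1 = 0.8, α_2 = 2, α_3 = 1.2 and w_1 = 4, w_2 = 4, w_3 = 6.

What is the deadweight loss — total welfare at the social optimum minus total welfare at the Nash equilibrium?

∂u_i/∂c_i = α_i − 1, so hospital i contributes w_i if α_i > 1, else 0.
α_i > 1 for i ∈ {2, 3}; NE contributions (0, 4, 6), G = 10.
W^NE = Σw_i − G^NE + (Σα_i)·G^NE = 14 + 3·10 = 44.
Planner: ∂(Σu_j)/∂c_i = Σα_j − 1 = 3 > 0, so everyone contributes w_i; G^SO = 14, W^SO = 14 + 3·14 = 56.
Deadweight loss = 12.

12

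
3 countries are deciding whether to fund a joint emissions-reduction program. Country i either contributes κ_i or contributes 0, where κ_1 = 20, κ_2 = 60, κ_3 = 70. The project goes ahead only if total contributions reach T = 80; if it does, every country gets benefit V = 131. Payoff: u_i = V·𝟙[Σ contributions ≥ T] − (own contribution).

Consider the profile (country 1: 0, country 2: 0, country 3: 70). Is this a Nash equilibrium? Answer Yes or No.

No

Total = 70 < 80: not provided.
Country 1 (pledges 0, payoff 0): pledging 20 → total 90, payoff 111. Profitable deviation.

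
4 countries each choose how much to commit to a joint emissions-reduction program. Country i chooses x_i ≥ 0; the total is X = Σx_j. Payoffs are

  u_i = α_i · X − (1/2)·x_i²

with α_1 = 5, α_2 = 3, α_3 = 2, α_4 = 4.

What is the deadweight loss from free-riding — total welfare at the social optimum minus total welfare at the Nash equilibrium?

Country i's FOC: ∂u_i/∂x_i = α_i − x_i = 0, so x_i* = α_i.
NE contributions = (5, 3, 2, 4); X = 14.
W^NE = (Σα)·X − ½Σα_i² = 14² − ½·54 = 169.
Planner sets x_i = Σα_j = 14 for every i, so X^SO = 4·14 = 56.
W^SO = (Σα)·X^SO − ½·4·(Σα)² = (4/2)·14² = 392.
Deadweight loss = W^SO − W^NE = 223.

223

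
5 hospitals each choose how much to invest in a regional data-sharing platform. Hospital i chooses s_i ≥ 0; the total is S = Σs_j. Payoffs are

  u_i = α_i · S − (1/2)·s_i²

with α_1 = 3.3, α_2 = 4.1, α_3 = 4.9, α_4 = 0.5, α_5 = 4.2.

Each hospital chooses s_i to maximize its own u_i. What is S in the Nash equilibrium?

Hospital i's FOC: ∂u_i/∂s_i = α_i − s_i = 0, so s_i* = α_i.
NE contributions = (3.3, 4.1, 4.9, 0.5, 4.2); S = 17.

17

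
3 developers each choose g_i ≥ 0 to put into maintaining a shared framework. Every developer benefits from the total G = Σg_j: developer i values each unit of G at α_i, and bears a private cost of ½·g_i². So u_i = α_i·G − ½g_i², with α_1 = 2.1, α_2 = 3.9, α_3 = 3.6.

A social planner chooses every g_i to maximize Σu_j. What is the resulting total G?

28.8

Planner FOC: ∂(Σu_j)/∂g_i = (Σα_j) − g_i = 0, so g_i^SO = Σα_j = 9.6 for every i; G^SO = 28.8.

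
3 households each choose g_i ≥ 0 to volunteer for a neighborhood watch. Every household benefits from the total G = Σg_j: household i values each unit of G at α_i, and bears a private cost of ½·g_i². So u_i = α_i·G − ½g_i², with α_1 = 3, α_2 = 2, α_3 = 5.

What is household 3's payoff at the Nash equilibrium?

37.5

Household i's FOC: ∂u_i/∂g_i = α_i − g_i = 0, so g_i* = α_i.
NE contributions = (3, 2, 5); G = 10.
u_3 = α_3·G − ½·(g_3)² = 5·10 − ½·5² = 37.5.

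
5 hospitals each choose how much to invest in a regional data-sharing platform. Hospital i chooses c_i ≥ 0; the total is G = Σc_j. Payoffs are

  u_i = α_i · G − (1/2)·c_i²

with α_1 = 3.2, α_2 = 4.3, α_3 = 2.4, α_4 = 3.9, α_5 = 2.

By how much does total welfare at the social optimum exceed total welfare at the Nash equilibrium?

Hospital i's FOC: ∂u_i/∂c_i = α_i − c_i = 0, so c_i* = α_i.
NE contributions = (3.2, 4.3, 2.4, 3.9, 2); G = 15.8.
W^NE = (Σα)·G − ½Σα_i² = 15.8² − ½·53.7 = 222.79.
Planner sets c_i = Σα_j = 15.8 for every i, so G^SO = 5·15.8 = 79.
W^SO = (Σα)·G^SO − ½·5·(Σα)² = (5/2)·15.8² = 624.1.
Deadweight loss = W^SO − W^NE = 401.31.

401.31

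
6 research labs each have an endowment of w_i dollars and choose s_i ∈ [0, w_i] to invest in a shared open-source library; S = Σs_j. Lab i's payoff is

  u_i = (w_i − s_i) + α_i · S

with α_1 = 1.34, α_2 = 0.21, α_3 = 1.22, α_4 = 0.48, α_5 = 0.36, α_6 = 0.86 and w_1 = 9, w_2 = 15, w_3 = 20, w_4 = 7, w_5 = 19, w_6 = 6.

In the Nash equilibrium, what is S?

∂u_i/∂s_i = α_i − 1, so lab i contributes w_i if α_i > 1, else 0.
α_i > 1 for i ∈ {1, 3}; NE contributions (9, 0, 20, 0, 0, 0), S = 29.

29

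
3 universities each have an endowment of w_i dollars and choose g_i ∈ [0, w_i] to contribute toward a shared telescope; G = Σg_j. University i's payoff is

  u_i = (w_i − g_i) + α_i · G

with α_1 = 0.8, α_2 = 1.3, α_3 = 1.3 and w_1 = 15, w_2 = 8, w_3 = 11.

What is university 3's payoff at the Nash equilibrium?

∂u_i/∂g_i = α_i − 1, so university i contributes w_i if α_i > 1, else 0.
α_i > 1 for i ∈ {2, 3}; NE contributions (0, 8, 11), G = 19.
u_3 = (11 − 11) + 1.3·19 = 24.7.

24.7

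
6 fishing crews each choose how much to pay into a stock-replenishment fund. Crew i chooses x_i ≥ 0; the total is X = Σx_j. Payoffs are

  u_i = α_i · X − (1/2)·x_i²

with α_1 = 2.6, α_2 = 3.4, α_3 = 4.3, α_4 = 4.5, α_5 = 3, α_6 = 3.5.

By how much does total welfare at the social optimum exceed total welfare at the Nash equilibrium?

946.535

Crew i's FOC: ∂u_i/∂x_i = α_i − x_i = 0, so x_i* = α_i.
NE contributions = (2.6, 3.4, 4.3, 4.5, 3, 3.5); X = 21.3.
W^NE = (Σα)·X − ½Σα_i² = 21.3² − ½·78.31 = 414.535.
Planner sets x_i = Σα_j = 21.3 for every i, so X^SO = 6·21.3 = 127.8.
W^SO = (Σα)·X^SO − ½·6·(Σα)² = (6/2)·21.3² = 1361.07.
Deadweight loss = W^SO − W^NE = 946.535.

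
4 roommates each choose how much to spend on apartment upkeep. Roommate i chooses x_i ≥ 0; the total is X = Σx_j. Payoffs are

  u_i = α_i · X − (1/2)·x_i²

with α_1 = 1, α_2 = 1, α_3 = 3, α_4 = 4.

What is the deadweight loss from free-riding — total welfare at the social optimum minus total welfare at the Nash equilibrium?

Roommate i's FOC: ∂u_i/∂x_i = α_i − x_i = 0, so x_i* = α_i.
NE contributions = (1, 1, 3, 4); X = 9.
W^NE = (Σα)·X − ½Σα_i² = 9² − ½·27 = 67.5.
Planner sets x_i = Σα_j = 9 for every i, so X^SO = 4·9 = 36.
W^SO = (Σα)·X^SO − ½·4·(Σα)² = (4/2)·9² = 162.
Deadweight loss = W^SO − W^NE = 94.5.

94.5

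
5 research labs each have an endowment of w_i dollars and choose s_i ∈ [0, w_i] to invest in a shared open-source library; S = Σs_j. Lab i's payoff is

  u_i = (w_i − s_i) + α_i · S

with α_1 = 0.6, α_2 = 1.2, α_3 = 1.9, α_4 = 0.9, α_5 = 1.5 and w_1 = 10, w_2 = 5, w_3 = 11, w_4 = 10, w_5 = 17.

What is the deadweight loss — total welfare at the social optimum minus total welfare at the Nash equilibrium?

∂u_i/∂s_i = α_i − 1, so lab i contributes w_i if α_i > 1, else 0.
α_i > 1 for i ∈ {2, 3, 5}; NE contributions (0, 5, 11, 0, 17), S = 33.
W^NE = Σw_i − S^NE + (Σα_i)·S^NE = 53 + 5.1·33 = 221.3.
Planner: ∂(Σu_j)/∂s_i = Σα_j − 1 = 5.1 > 0, so everyone contributes w_i; S^SO = 53, W^SO = 53 + 5.1·53 = 323.3.
Deadweight loss = 102.

102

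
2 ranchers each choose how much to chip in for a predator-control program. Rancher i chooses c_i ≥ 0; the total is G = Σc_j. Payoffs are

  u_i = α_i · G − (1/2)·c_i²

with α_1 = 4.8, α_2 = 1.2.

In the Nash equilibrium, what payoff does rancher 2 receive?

6.48

Rancher i's FOC: ∂u_i/∂c_i = α_i − c_i = 0, so c_i* = α_i.
NE contributions = (4.8, 1.2); G = 6.
u_2 = α_2·G − ½·(c_2)² = 1.2·6 − ½·1.2² = 6.48.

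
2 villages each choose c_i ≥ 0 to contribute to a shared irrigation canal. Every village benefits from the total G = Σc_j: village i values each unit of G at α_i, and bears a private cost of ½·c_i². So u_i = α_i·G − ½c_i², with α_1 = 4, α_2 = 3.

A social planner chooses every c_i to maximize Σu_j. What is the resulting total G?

Planner FOC: ∂(Σu_j)/∂c_i = (Σα_j) − c_i = 0, so c_i^SO = Σα_j = 7 for every i; G^SO = 14.

14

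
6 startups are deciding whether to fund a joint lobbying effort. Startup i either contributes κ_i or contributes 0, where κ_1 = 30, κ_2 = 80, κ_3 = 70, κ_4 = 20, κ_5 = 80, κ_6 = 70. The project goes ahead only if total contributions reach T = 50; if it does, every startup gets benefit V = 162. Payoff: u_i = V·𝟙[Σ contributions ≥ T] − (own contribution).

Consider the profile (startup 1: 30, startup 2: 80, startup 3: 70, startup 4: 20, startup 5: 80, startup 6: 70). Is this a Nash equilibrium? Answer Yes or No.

Total = 350 ≥ 50: provided.
Startup 1 (pledges 30, payoff 132): dropping to 0 → total 320, payoff 162. Profitable deviation.

No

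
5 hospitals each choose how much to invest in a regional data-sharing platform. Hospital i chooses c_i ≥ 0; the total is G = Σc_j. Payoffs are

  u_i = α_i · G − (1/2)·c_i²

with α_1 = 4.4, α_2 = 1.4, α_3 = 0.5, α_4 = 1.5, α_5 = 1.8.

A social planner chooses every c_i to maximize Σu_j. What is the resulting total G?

Planner FOC: ∂(Σu_j)/∂c_i = (Σα_j) − c_i = 0, so c_i^SO = Σα_j = 9.6 for every i; G^SO = 48.

48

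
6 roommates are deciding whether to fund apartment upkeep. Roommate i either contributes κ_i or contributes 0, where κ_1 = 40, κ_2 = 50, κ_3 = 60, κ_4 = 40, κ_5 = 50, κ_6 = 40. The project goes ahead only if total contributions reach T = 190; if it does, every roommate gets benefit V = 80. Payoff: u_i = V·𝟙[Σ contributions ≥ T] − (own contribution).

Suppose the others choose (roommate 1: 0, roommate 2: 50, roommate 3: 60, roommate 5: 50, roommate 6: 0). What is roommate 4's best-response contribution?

Others' total = 160. Contributing 40 brings total to 200 ≥ 190: gain V − κ_4 = 40.
Best response: 40.

40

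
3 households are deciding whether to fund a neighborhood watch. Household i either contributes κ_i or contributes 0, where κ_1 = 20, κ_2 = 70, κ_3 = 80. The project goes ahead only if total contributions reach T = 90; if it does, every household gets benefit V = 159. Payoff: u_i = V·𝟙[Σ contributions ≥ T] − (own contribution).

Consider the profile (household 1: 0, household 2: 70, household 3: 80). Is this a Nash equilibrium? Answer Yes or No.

Total = 150 ≥ 90: provided.
Household 1 (pledges 0, payoff 159): pledging 20 → total 170, payoff 139. No gain.
Household 2 (pledges 70, payoff 89): dropping to 0 → total 80, payoff 0. No gain.
Household 3 (pledges 80, payoff 79): dropping to 0 → total 70, payoff 0. No gain.

Yes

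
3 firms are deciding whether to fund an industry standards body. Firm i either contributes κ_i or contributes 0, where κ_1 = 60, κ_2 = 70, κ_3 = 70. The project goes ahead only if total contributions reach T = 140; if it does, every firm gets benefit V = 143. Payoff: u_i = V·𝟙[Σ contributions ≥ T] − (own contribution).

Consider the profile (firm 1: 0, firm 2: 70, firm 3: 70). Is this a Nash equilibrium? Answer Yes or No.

Yes

Total = 140 ≥ 140: provided.
Firm 1 (pledges 0, payoff 143): pledging 60 → total 200, payoff 83. No gain.
Firm 2 (pledges 70, payoff 73): dropping to 0 → total 70, payoff 0. No gain.
Firm 3 (pledges 70, payoff 73): dropping to 0 → total 70, payoff 0. No gain.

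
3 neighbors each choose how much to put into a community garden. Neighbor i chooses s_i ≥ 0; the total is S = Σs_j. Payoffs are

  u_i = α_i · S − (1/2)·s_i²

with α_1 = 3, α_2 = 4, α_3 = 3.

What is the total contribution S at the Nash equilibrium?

Neighbor i's FOC: ∂u_i/∂s_i = α_i − s_i = 0, so s_i* = α_i.
NE contributions = (3, 4, 3); S = 10.

10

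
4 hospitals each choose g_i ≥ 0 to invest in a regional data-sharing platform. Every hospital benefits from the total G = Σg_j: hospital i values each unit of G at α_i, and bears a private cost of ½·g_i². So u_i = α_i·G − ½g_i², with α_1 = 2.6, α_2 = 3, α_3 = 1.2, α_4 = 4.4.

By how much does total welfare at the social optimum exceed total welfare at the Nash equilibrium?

Hospital i's FOC: ∂u_i/∂g_i = α_i − g_i = 0, so g_i* = α_i.
NE contributions = (2.6, 3, 1.2, 4.4); G = 11.2.
W^NE = (Σα)·G − ½Σα_i² = 11.2² − ½·36.56 = 107.16.
Planner sets g_i = Σα_j = 11.2 for every i, so G^SO = 4·11.2 = 44.8.
W^SO = (Σα)·G^SO − ½·4·(Σα)² = (4/2)·11.2² = 250.88.
Deadweight loss = W^SO − W^NE = 143.72.

143.72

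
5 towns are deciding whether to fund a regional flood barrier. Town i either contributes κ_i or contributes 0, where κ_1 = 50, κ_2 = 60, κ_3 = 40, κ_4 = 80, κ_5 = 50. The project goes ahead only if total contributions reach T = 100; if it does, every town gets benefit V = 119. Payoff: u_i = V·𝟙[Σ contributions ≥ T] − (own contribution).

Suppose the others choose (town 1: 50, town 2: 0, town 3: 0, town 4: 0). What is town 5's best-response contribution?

50

Others' total = 50. Contributing 50 brings total to 100 ≥ 100: gain V − κ_5 = 69.
Best response: 50.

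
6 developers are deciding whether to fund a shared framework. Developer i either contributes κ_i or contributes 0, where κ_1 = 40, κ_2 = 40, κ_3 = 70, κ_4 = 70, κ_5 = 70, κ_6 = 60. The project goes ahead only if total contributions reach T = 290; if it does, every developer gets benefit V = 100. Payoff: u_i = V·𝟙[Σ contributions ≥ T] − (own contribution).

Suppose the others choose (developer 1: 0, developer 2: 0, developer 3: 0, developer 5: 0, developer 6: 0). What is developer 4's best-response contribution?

0

Others' total = 0. Even contributing 70 gives 70 < 290: no benefit either way.
Best response: 0.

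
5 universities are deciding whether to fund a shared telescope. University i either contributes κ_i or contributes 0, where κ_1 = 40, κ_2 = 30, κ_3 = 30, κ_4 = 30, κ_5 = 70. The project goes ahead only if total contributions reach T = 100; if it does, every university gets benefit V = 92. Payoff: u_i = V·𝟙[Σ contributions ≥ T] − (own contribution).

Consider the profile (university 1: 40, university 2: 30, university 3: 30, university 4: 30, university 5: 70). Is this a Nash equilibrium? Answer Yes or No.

No

Total = 200 ≥ 100: provided.
University 1 (pledges 40, payoff 52): dropping to 0 → total 160, payoff 92. Profitable deviation.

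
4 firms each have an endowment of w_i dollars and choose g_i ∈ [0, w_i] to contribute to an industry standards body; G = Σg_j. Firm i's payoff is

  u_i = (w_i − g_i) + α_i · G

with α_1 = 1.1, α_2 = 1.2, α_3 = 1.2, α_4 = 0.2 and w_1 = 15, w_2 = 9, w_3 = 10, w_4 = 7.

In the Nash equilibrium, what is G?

34

∂u_i/∂g_i = α_i − 1, so firm i contributes w_i if α_i > 1, else 0.
α_i > 1 for i ∈ {1, 2, 3}; NE contributions (15, 9, 10, 0), G = 34.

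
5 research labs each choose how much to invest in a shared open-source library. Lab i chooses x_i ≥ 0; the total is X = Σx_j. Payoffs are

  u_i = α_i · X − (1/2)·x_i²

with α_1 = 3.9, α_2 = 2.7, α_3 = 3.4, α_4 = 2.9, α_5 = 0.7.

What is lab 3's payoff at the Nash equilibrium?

Lab i's FOC: ∂u_i/∂x_i = α_i − x_i = 0, so x_i* = α_i.
NE contributions = (3.9, 2.7, 3.4, 2.9, 0.7); X = 13.6.
u_3 = α_3·X − ½·(x_3)² = 3.4·13.6 − ½·3.4² = 40.46.

40.46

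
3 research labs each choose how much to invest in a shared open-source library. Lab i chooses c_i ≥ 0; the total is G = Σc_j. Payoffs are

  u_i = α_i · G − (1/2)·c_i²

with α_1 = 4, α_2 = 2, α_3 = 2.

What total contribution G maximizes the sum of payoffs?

24

Planner FOC: ∂(Σu_j)/∂c_i = (Σα_j) − c_i = 0, so c_i^SO = Σα_j = 8 for every i; G^SO = 24.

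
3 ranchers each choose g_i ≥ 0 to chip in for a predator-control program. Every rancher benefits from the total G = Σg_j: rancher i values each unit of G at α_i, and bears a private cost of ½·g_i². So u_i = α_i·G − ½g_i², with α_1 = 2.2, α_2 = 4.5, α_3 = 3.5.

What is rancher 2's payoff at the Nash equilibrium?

35.775

Rancher i's FOC: ∂u_i/∂g_i = α_i − g_i = 0, so g_i* = α_i.
NE contributions = (2.2, 4.5, 3.5); G = 10.2.
u_2 = α_2·G − ½·(g_2)² = 4.5·10.2 − ½·4.5² = 35.775.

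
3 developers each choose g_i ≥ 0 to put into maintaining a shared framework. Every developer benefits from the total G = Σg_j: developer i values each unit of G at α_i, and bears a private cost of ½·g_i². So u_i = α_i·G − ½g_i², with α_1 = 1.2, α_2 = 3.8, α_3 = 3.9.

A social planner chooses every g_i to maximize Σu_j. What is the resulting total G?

26.7

Planner FOC: ∂(Σu_j)/∂g_i = (Σα_j) − g_i = 0, so g_i^SO = Σα_j = 8.9 for every i; G^SO = 26.7.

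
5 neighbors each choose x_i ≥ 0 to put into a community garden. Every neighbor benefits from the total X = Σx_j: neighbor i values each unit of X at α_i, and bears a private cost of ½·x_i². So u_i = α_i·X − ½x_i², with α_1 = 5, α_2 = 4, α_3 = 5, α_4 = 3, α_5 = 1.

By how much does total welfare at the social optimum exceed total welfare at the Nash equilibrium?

Neighbor i's FOC: ∂u_i/∂x_i = α_i − x_i = 0, so x_i* = α_i.
NE contributions = (5, 4, 5, 3, 1); X = 18.
W^NE = (Σα)·X − ½Σα_i² = 18² − ½·76 = 286.
Planner sets x_i = Σα_j = 18 for every i, so X^SO = 5·18 = 90.
W^SO = (Σα)·X^SO − ½·5·(Σα)² = (5/2)·18² = 810.
Deadweight loss = W^SO − W^NE = 524.

524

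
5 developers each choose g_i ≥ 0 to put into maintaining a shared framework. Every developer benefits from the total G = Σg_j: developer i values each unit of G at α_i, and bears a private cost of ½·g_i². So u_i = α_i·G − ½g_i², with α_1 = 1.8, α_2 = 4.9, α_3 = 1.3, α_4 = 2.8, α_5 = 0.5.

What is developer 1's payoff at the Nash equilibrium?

18.72

Developer i's FOC: ∂u_i/∂g_i = α_i − g_i = 0, so g_i* = α_i.
NE contributions = (1.8, 4.9, 1.3, 2.8, 0.5); G = 11.3.
u_1 = α_1·G − ½·(g_1)² = 1.8·11.3 − ½·1.8² = 18.72.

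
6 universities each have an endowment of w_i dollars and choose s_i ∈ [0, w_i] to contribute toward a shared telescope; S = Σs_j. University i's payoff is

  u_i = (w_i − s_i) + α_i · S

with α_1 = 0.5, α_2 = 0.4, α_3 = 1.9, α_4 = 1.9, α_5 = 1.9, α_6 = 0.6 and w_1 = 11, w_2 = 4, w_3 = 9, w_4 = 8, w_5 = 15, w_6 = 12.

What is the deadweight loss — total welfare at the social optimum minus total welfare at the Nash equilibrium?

167.4

∂u_i/∂s_i = α_i − 1, so university i contributes w_i if α_i > 1, else 0.
α_i > 1 for i ∈ {3, 4, 5}; NE contributions (0, 0, 9, 8, 15, 0), S = 32.
W^NE = Σw_i − S^NE + (Σα_i)·S^NE = 59 + 6.2·32 = 257.4.
Planner: ∂(Σu_j)/∂s_i = Σα_j − 1 = 6.2 > 0, so everyone contributes w_i; S^SO = 59, W^SO = 59 + 6.2·59 = 424.8.
Deadweight loss = 167.4.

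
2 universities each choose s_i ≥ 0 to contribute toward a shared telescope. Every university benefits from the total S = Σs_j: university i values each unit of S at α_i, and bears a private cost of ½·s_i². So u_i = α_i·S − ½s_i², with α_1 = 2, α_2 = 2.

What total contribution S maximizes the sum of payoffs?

8

Planner FOC: ∂(Σu_j)/∂s_i = (Σα_j) − s_i = 0, so s_i^SO = Σα_j = 4 for every i; S^SO = 8.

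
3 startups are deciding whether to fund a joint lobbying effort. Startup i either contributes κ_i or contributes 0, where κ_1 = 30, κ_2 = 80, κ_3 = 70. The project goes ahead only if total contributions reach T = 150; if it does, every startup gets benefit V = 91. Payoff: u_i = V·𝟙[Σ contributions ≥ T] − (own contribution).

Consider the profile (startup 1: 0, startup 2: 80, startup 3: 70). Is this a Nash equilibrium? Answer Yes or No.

Total = 150 ≥ 150: provided.
Startup 1 (pledges 0, payoff 91): pledging 30 → total 180, payoff 61. No gain.
Startup 2 (pledges 80, payoff 11): dropping to 0 → total 70, payoff 0. No gain.
Startup 3 (pledges 70, payoff 21): dropping to 0 → total 80, payoff 0. No gain.

Yes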